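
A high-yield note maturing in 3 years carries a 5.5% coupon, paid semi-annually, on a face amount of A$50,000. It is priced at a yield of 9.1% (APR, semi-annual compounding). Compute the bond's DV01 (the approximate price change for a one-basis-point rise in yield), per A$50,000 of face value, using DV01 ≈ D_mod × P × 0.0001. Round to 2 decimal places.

A$12.13

Periodic yield y = 0.0455.
  t   CF        PV=CF/(1+0.0455)^t    t·PV
  1     1,375.00     1,315.1602     1,315.1602
  2     1,375.00     1,257.9246     2,515.8493
  3     1,375.00     1,203.1800     3,609.5399
  4     1,375.00     1,150.8177     4,603.2710
  5     1,375.00     1,100.7343     5,503.6717
  6    51,375.00    39,337.5775   236,025.4652
  Σ                 45,365.3944   253,572.9572
P = 45,365.3944; D_Mac = 5.58957 half-year periods = 2.79478 yrs; D_mod = 2.67316 yrs.
DV01 ≈ 2.67316 × 45,365.3944 × 0.0001 = 12.126875.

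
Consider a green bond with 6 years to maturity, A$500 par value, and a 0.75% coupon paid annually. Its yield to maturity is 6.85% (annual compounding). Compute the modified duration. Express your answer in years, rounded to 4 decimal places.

Periodic yield y = 0.0685. First find Macaulay duration:
  t   CF        PV=CF/(1+0.0685)^t    t·PV
  1         3.75         3.5096         3.5096
  2         3.75         3.2846         6.5692
  3         3.75         3.0740         9.2221
  4         3.75         2.8770        11.5078
  5         3.75         2.6925        13.4626
  6       503.75       338.5072     2,031.0432
  Σ                    353.9449     2,075.3144
P = 353.9449; Macaulay duration = 2,075.3144 / 353.9449 = 5.86338 years.
Modified duration = D_Mac / (1 + y) = 5.86338 / 1.0685 = 5.48749 years.

5.4875 years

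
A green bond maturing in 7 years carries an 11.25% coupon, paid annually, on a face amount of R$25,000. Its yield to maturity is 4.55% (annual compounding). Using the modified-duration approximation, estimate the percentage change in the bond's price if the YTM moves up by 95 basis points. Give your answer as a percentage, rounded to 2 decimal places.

Periodic yield y = 0.0455. Modified duration first:
  t   CF        PV=CF/(1+0.0455)^t    t·PV
  1     2,812.50     2,690.1004     2,690.1004
  2     2,812.50     2,573.0277     5,146.0553
  3     2,812.50     2,461.0499     7,383.1497
  4     2,812.50     2,353.9454     9,415.7815
  5     2,812.50     2,251.5020    11,257.5102
  6     2,812.50     2,153.5170    12,921.1021
  7    27,812.50    20,369.0966   142,583.6763
  Σ                 34,852.2391   191,397.3757
P = 34,852.2391; D_Mac = 5.49168 yrs; D_mod = 5.49168/(1+0.0455) = 5.25268 yrs.
ΔP/P ≈ -D_mod · Δy = -5.25268 × (+0.0095) = -0.049900 = -4.9900%.

-4.99%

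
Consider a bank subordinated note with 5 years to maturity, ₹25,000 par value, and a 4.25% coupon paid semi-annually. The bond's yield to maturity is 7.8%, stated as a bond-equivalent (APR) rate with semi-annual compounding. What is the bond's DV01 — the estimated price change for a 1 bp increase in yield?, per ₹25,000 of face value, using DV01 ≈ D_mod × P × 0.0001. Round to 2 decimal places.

Periodic yield y = 0.039.
  t   CF        PV=CF/(1+0.039)^t    t·PV
  1       531.25       511.3090       511.3090
  2       531.25       492.1164       984.2328
  3       531.25       473.6443     1,420.9329
  4       531.25       455.8655     1,823.4621
  5       531.25       438.7541     2,193.7706
  6       531.25       422.2850     2,533.7100
  7       531.25       406.4341     2,845.0385
  8       531.25       391.1781     3,129.4250
  9       531.25       376.4948     3,388.4535
  10   25,531.25    17,414.7243   174,147.2427
  Σ                 21,382.8056   192,977.5770
P = 21,382.8056; D_Mac = 9.02490 half-year periods = 4.51245 yrs; D_mod = 4.34307 yrs.
DV01 ≈ 4.34307 × 21,382.8056 × 0.0001 = 9.286698.

₹9.29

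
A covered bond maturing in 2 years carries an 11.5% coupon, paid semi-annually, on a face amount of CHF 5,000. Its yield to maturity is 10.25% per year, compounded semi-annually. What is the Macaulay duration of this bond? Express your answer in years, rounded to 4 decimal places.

1.8446 years

Periodic yield y = 0.05125. Discount each cash flow and weight by its period:
  t   CF        PV=CF/(1+0.05125)^t    t·PV
  1       287.50       273.4839       273.4839
  2       287.50       260.1512       520.3024
  3       287.50       247.4684       742.4053
  4     5,287.50     4,329.3864    17,317.5455
  Σ                  5,110.4900    18,853.7371
Price P = Σ PV = 5,110.4900.
Macaulay duration = Σ(t·PV) / P = 18,853.7371 / 5,110.4900 = 3.68922 half-year periods.
In years: 3.68922 / 2 = 1.84461 years.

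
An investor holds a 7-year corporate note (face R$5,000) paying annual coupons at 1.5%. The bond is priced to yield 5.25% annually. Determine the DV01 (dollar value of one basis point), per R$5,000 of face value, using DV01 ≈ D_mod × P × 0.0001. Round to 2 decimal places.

Periodic yield y = 0.0525.
  t   CF        PV=CF/(1+0.0525)^t    t·PV
  1        75.00        71.2589        71.2589
  2        75.00        67.7044       135.4089
  3        75.00        64.3272       192.9817
  4        75.00        61.1185       244.4741
  5        75.00        58.0699       290.3493
  6        75.00        55.1733       331.0396
  7     5,075.00     3,547.1644    24,830.1507
  Σ                  3,924.8166    26,095.6631
P = 3,924.8166; D_Mac = 6.64889 yrs; D_mod = 6.31723 yrs.
DV01 ≈ 6.31723 × 3,924.8166 × 0.0001 = 2.479398.

R$2.48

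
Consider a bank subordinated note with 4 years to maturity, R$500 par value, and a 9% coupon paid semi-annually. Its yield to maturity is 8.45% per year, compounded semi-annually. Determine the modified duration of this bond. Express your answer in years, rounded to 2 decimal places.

3.31 years

Periodic yield y = 0.04225. First find Macaulay duration:
  t   CF        PV=CF/(1+0.04225)^t    t·PV
  1        22.50        21.5879        21.5879
  2        22.50        20.7128        41.4256
  3        22.50        19.8732        59.6195
  4        22.50        19.0676        76.2702
  5        22.50        18.2946        91.4730
  6        22.50        17.5530       105.3179
  7        22.50        16.8414       117.8901
  8       522.50       375.2417     3,001.9334
  Σ                    509.1721     3,515.5176
P = 509.1721; Macaulay duration = 3,515.5176 / 509.1721 = 6.90438 half-year periods = 3.45219 years.
Modified duration = D_Mac / (1 + y) = 3.45219 / 1.04225 = 3.31225 years.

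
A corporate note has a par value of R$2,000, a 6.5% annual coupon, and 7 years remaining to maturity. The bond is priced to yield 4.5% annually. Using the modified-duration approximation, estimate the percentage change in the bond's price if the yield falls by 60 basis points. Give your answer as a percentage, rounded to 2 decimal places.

Periodic yield y = 0.045. Modified duration first:
  t   CF        PV=CF/(1+0.045)^t    t·PV
  1       130.00       124.4019       124.4019
  2       130.00       119.0449       238.0898
  3       130.00       113.9186       341.7557
  4       130.00       109.0130       436.0519
  5       130.00       104.3186       521.5932
  6       130.00        99.8264       598.9587
  7     2,130.00     1,565.1846    10,956.2923
  Σ                  2,235.7080    13,217.1434
P = 2,235.7080; D_Mac = 5.91184 yrs; D_mod = 5.91184/(1+0.045) = 5.65726 yrs.
ΔP/P ≈ -D_mod · Δy = -5.65726 × (-0.006) = +0.033944 = +3.3944%.

+3.39%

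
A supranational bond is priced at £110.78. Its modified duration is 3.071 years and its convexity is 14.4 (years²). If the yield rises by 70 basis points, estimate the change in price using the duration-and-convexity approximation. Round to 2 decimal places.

Duration effect: -D_mod·Δy = -3.071 × (+0.007) = -0.021497
Convexity effect: ½·C·(Δy)² = 0.5 × 14.4 × (0.007)² = +0.0003528
ΔP/P ≈ -0.021497 + 0.0003528 = -0.0211442
ΔP ≈ 110.78 × (-0.0211442) = -2.342354476.

-£2.34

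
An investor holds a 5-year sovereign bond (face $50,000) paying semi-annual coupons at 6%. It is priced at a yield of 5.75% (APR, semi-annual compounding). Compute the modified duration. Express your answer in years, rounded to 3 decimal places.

4.274 years

Periodic yield y = 0.02875. First find Macaulay duration:
  t   CF        PV=CF/(1+0.02875)^t    t·PV
  1     1,500.00     1,458.0802     1,458.0802
  2     1,500.00     1,417.3319     2,834.6638
  3     1,500.00     1,377.7224     4,133.1672
  4     1,500.00     1,339.2198     5,356.8793
  5     1,500.00     1,301.7933     6,508.9663
  6     1,500.00     1,265.4126     7,592.4759
  7     1,500.00     1,230.0487     8,610.3412
  8     1,500.00     1,195.6731     9,565.3851
  9     1,500.00     1,162.2582    10,460.3239
  10   51,500.00    38,789.0146   387,890.1460
  Σ                 50,536.5549   444,410.4288
P = 50,536.5549; Macaulay duration = 444,410.4288 / 50,536.5549 = 8.79384 half-year periods = 4.39692 years.
Modified duration = D_Mac / (1 + y) = 4.39692 / 1.02875 = 4.27404 years.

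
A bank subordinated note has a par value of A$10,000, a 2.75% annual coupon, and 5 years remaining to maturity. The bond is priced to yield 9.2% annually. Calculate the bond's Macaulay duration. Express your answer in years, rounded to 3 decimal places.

Periodic yield y = 0.092. Discount each cash flow and weight by its year:
  t   CF        PV=CF/(1+0.092)^t    t·PV
  1       275.00       251.8315       251.8315
  2       275.00       230.6149       461.2299
  3       275.00       211.1858       633.5575
  4       275.00       193.3936       773.5745
  5    10,275.00     6,617.1143    33,085.5717
  Σ                  7,504.1402    35,205.7650
Price P = Σ PV = 7,504.1402.
Macaulay duration = Σ(t·PV) / P = 35,205.7650 / 7,504.1402 = 4.69151 years.

4.692 years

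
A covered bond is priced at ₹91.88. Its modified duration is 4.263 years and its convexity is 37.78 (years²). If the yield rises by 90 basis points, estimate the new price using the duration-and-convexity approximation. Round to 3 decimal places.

₹88.495

Duration effect: -D_mod·Δy = -4.263 × (+0.009) = -0.038367
Convexity effect: ½·C·(Δy)² = 0.5 × 37.78 × (0.009)² = +0.00153009
ΔP/P ≈ -0.038367 + 0.00153009 = -0.03683691
New price ≈ 91.88 × (1 - 0.03683691) = 88.4954247092.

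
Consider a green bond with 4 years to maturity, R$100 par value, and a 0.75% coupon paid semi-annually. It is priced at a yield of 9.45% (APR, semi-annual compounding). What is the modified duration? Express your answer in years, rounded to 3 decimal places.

Periodic yield y = 0.04725. First find Macaulay duration:
  t   CF        PV=CF/(1+0.04725)^t    t·PV
  1        0.375         0.3581         0.3581
  2        0.375         0.3419         0.6838
  3        0.375         0.3265         0.9795
  4        0.375         0.3118         1.2471
  5        0.375         0.2977         1.4885
  6        0.375         0.2843         1.7056
  7        0.375         0.2714         1.9001
  8      100.375        69.3781       555.0251
  Σ                     71.5698       563.3878
P = 71.5698; Macaulay duration = 563.3878 / 71.5698 = 7.87186 half-year periods = 3.93593 years.
Modified duration = D_Mac / (1 + y) = 3.93593 / 1.04725 = 3.75835 years.

3.758 years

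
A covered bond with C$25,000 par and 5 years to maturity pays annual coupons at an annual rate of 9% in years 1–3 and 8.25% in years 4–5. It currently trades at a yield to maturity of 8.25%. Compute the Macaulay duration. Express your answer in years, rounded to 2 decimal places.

Periodic yield y = 0.0825. Discount each cash flow and weight by its year:
  t   CF        PV=CF/(1+0.0825)^t    t·PV
  1     2,250.00     2,078.5219     2,078.5219
  2     2,250.00     1,920.1126     3,840.2253
  3     2,250.00     1,773.7761     5,321.3284
  4     2,062.50     1,502.0429     6,008.1716
  5    27,062.50    18,206.5806    91,032.9031
  Σ                 25,481.0342   108,281.1503
Price P = Σ PV = 25,481.0342.
Macaulay duration = Σ(t·PV) / P = 108,281.1503 / 25,481.0342 = 4.24948 years.

4.25 years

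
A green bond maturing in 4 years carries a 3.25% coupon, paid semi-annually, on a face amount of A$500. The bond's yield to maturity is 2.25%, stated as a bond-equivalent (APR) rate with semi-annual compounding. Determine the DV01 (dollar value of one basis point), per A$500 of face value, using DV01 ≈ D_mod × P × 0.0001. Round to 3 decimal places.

Periodic yield y = 0.01125.
  t   CF        PV=CF/(1+0.01125)^t    t·PV
  1        8.125         8.0346         8.0346
  2        8.125         7.9452        15.8905
  3        8.125         7.8568        23.5705
  4        8.125         7.7694        31.0777
  5        8.125         7.6830        38.4150
  6        8.125         7.5975        45.5852
  7        8.125         7.5130        52.5910
  8      508.125       464.6247     3,716.9975
  Σ                    519.0243     3,932.1620
P = 519.0243; D_Mac = 7.57606 half-year periods = 3.78803 yrs; D_mod = 3.74589 yrs.
DV01 ≈ 3.74589 × 519.0243 × 0.0001 = 0.194421.

A$0.194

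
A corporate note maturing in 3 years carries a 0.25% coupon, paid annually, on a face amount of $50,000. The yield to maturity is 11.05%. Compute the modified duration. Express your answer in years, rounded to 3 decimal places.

2.694 years

Periodic yield y = 0.1105. First find Macaulay duration:
  t   CF        PV=CF/(1+0.1105)^t    t·PV
  1       125.00       112.5619       112.5619
  2       125.00       101.3615       202.7229
  3    50,125.00    36,601.4842   109,804.4527
  Σ                 36,815.4076   110,119.7376
P = 36,815.4076; Macaulay duration = 110,119.7376 / 36,815.4076 = 2.99113 years.
Modified duration = D_Mac / (1 + y) = 2.99113 / 1.1105 = 2.69350 years.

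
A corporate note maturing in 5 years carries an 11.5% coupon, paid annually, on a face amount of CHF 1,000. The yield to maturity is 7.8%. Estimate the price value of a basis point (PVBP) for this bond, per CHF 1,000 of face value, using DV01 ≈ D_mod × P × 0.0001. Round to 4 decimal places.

CHF 0.4407

Periodic yield y = 0.078.
  t   CF        PV=CF/(1+0.078)^t    t·PV
  1       115.00       106.6790       106.6790
  2       115.00        98.9601       197.9203
  3       115.00        91.7998       275.3993
  4       115.00        85.1575       340.6299
  5     1,115.00       765.9159     3,829.5793
  Σ                  1,148.5123     4,750.2078
P = 1,148.5123; D_Mac = 4.13597 yrs; D_mod = 3.83670 yrs.
DV01 ≈ 3.83670 × 1,148.5123 × 0.0001 = 0.440650.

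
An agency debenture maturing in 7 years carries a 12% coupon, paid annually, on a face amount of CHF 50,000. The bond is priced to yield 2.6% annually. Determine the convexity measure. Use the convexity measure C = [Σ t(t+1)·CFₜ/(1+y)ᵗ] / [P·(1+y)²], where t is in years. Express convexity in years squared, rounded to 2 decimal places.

With y = 0.026:
  t   CF        PV=CF/(1+0.026)^t    t·PV        t(t+1)·PV
  1     6,000.00     5,847.9532     5,847.9532      11,695.9064
  2     6,000.00     5,699.7595    11,399.5189      34,198.5568
  3     6,000.00     5,555.3211    16,665.9634      66,663.8535
  4     6,000.00     5,414.5430    21,658.1720     108,290.8601
  5     6,000.00     5,277.3324    26,386.6618     158,319.9708
  6     6,000.00     5,143.5988    30,861.5928     216,031.1493
  7    56,000.00    46,790.3724   327,532.6067   2,620,260.8536
  Σ                 79,728.8804   440,352.4688   3,215,461.1505
P = 79,728.8804.
Convexity = Σ t(t+1)·PV / [P·(1+y)²] = 3,215,461.1505 / (79,728.8804 × 1.052676) = 38.31183.

38.31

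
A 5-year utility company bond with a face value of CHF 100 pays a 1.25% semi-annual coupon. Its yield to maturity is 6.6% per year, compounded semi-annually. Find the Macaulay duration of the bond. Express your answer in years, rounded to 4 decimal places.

Periodic yield y = 0.033. Discount each cash flow and weight by its period:
  t   CF        PV=CF/(1+0.033)^t    t·PV
  1        0.625         0.6050         0.6050
  2        0.625         0.5857         1.1714
  3        0.625         0.5670         1.7010
  4        0.625         0.5489         2.1955
  5        0.625         0.5313         2.6567
  6        0.625         0.5144         3.0862
  7        0.625         0.4979         3.4856
  8        0.625         0.4820         3.8563
  9        0.625         0.4666         4.1997
  10     100.625        72.7282       727.2817
  Σ                     77.5271       750.2392
Price P = Σ PV = 77.5271.
Macaulay duration = Σ(t·PV) / P = 750.2392 / 77.5271 = 9.67712 half-year periods.
In years: 9.67712 / 2 = 4.83856 years.

4.8386 years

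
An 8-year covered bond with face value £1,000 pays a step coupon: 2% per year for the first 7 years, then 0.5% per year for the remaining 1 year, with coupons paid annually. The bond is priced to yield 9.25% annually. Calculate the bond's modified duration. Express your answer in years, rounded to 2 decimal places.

Periodic yield y = 0.0925. First find Macaulay duration:
  t   CF        PV=CF/(1+0.0925)^t    t·PV
  1        20.00        18.3066        18.3066
  2        20.00        16.7566        33.5133
  3        20.00        15.3379        46.0137
  4        20.00        14.0393        56.1570
  5        20.00        12.8506        64.2529
  6        20.00        11.7625        70.5753
  7        20.00        10.7666        75.3664
  8     1,005.00       495.2158     3,961.7264
  Σ                    595.0360     4,325.9117
P = 595.0360; Macaulay duration = 4,325.9117 / 595.0360 = 7.27000 years.
Modified duration = D_Mac / (1 + y) = 7.27000 / 1.0925 = 6.65446 years.

6.65 years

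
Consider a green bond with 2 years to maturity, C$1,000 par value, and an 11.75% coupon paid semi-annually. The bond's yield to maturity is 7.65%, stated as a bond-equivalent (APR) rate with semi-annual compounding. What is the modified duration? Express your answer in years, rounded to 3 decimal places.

1.778 years

Periodic yield y = 0.03825. First find Macaulay duration:
  t   CF        PV=CF/(1+0.03825)^t    t·PV
  1        58.75        56.5856        56.5856
  2        58.75        54.5009       109.0019
  3        58.75        52.4931       157.4792
  4     1,058.75       911.1412     3,644.5646
  Σ                  1,074.7208     3,967.6313
P = 1,074.7208; Macaulay duration = 3,967.6313 / 1,074.7208 = 3.69178 half-year periods = 1.84589 years.
Modified duration = D_Mac / (1 + y) = 1.84589 / 1.03825 = 1.77789 years.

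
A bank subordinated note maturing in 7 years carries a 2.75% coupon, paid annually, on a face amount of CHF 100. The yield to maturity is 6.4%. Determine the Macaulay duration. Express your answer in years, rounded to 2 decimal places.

Periodic yield y = 0.064. Discount each cash flow and weight by its year:
  t   CF        PV=CF/(1+0.064)^t    t·PV
  1         2.75         2.5846         2.5846
  2         2.75         2.4291         4.8582
  3         2.75         2.2830         6.8490
  4         2.75         2.1457         8.5827
  5         2.75         2.0166        10.0831
  6         2.75         1.8953        11.3719
  7       102.75        66.5565       465.8955
  Σ                     79.9108       510.2251
Price P = Σ PV = 79.9108.
Macaulay duration = Σ(t·PV) / P = 510.2251 / 79.9108 = 6.38493 years.

6.38 years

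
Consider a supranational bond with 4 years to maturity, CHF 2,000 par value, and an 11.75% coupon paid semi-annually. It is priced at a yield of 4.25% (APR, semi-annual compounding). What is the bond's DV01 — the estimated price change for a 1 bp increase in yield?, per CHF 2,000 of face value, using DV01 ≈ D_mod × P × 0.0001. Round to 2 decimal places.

CHF 0.85

Periodic yield y = 0.02125.
  t   CF        PV=CF/(1+0.02125)^t    t·PV
  1       117.50       115.0551       115.0551
  2       117.50       112.6610       225.3221
  3       117.50       110.3168       330.9504
  4       117.50       108.0213       432.0854
  5       117.50       105.7737       528.8683
  6       117.50       103.5727       621.4364
  7       117.50       101.4176       709.9233
  8     2,117.50     1,789.6449    14,317.1591
  Σ                  2,546.4631    17,280.8000
P = 2,546.4631; D_Mac = 6.78620 half-year periods = 3.39310 yrs; D_mod = 3.32250 yrs.
DV01 ≈ 3.32250 × 2,546.4631 × 0.0001 = 0.846061.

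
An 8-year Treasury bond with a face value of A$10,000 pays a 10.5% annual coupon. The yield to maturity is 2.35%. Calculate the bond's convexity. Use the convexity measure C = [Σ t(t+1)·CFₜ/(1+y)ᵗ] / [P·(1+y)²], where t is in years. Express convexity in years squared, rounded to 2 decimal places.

49.05

With y = 0.0235:
  t   CF        PV=CF/(1+0.0235)^t    t·PV        t(t+1)·PV
  1     1,050.00     1,025.8915     1,025.8915       2,051.7831
  2     1,050.00     1,002.3366     2,004.6733       6,014.0198
  3     1,050.00       979.3226     2,937.9677      11,751.8707
  4     1,050.00       956.8369     3,827.3476      19,136.7378
  5     1,050.00       934.8675     4,674.3375      28,046.0251
  6     1,050.00       913.4025     5,480.4153      38,362.9069
  7     1,050.00       892.4304     6,247.0130      49,976.1040
  8    11,050.00     9,176.1288    73,409.0306     660,681.2754
  Σ                 15,881.2169    99,606.6764     816,020.7228
P = 15,881.2169.
Convexity = Σ t(t+1)·PV / [P·(1+y)²] = 816,020.7228 / (15,881.2169 × 1.047552) = 49.05031.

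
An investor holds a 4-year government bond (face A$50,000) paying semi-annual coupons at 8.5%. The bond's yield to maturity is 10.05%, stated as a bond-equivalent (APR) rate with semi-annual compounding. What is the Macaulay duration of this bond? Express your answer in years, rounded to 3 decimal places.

Periodic yield y = 0.05025. Discount each cash flow and weight by its period:
  t   CF        PV=CF/(1+0.05025)^t    t·PV
  1     2,125.00     2,023.3278     2,023.3278
  2     2,125.00     1,926.5201     3,853.0403
  3     2,125.00     1,834.3443     5,503.0330
  4     2,125.00     1,746.5788     6,986.3150
  5     2,125.00     1,663.0124     8,315.0619
  6     2,125.00     1,583.4443     9,500.6658
  7     2,125.00     1,507.6832    10,553.7826
  8    52,125.00    35,213.1232   281,704.9857
  Σ                 47,498.0341   328,440.2121
Price P = Σ PV = 47,498.0341.
Macaulay duration = Σ(t·PV) / P = 328,440.2121 / 47,498.0341 = 6.91482 half-year periods.
In years: 6.91482 / 2 = 3.45741 years.

3.457 years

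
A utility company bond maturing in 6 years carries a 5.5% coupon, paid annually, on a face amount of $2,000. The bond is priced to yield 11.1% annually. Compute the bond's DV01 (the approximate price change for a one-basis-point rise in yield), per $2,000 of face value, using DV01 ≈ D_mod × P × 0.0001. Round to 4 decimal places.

Periodic yield y = 0.111.
  t   CF        PV=CF/(1+0.111)^t    t·PV
  1       110.00        99.0099        99.0099
  2       110.00        89.1178       178.2356
  3       110.00        80.2141       240.6422
  4       110.00        72.1999       288.7995
  5       110.00        64.9864       324.9319
  6     2,110.00     1,122.0135     6,732.0813
  Σ                  1,527.5416     7,863.7005
P = 1,527.5416; D_Mac = 5.14795 yrs; D_mod = 4.63361 yrs.
DV01 ≈ 4.63361 × 1,527.5416 × 0.0001 = 0.707804.

$0.7078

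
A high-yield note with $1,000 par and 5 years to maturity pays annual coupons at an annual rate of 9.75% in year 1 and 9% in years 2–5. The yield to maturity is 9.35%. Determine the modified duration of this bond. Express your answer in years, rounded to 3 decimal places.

3.852 years

Periodic yield y = 0.0935. First find Macaulay duration:
  t   CF        PV=CF/(1+0.0935)^t    t·PV
  1        97.50        89.1632        89.1632
  2        90.00        75.2671       150.5341
  3        90.00        68.8313       206.4940
  4        90.00        62.9459       251.7835
  5     1,090.00       697.1602     3,485.8008
  Σ                    993.3677     4,183.7757
P = 993.3677; Macaulay duration = 4,183.7757 / 993.3677 = 4.21171 years.
Modified duration = D_Mac / (1 + y) = 4.21171 / 1.0935 = 3.85159 years.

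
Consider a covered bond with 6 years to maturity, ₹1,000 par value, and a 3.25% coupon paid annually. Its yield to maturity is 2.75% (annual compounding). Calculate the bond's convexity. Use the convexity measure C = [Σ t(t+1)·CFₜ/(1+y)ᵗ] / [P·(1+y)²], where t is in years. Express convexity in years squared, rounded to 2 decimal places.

35.86

With y = 0.0275:
  t   CF        PV=CF/(1+0.0275)^t    t·PV        t(t+1)·PV
  1        32.50        31.6302        31.6302          63.2603
  2        32.50        30.7836        61.5672         184.7017
  3        32.50        29.9597        89.8792         359.5167
  4        32.50        29.1579       116.6315         583.1577
  5        32.50        28.3775       141.8875         851.3251
  6     1,032.50       877.4029     5,264.4175      36,850.9228
  Σ                  1,027.3118     5,706.0132      38,892.8845
P = 1,027.3118.
Convexity = Σ t(t+1)·PV / [P·(1+y)²] = 38,892.8845 / (1,027.3118 × 1.055756) = 35.85950.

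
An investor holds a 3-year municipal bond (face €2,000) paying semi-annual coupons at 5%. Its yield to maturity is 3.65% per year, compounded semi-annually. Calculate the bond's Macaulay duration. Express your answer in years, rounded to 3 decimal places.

2.827 years

Periodic yield y = 0.01825. Discount each cash flow and weight by its period:
  t   CF        PV=CF/(1+0.01825)^t    t·PV
  1        50.00        49.1039        49.1039
  2        50.00        48.2238        96.4475
  3        50.00        47.3595       142.0784
  4        50.00        46.5106       186.0426
  5        50.00        45.6770       228.3852
  6     2,050.00     1,839.1932    11,035.1591
  Σ                  2,076.0679    11,737.2166
Price P = Σ PV = 2,076.0679.
Macaulay duration = Σ(t·PV) / P = 11,737.2166 / 2,076.0679 = 5.65358 half-year periods.
In years: 5.65358 / 2 = 2.82679 years.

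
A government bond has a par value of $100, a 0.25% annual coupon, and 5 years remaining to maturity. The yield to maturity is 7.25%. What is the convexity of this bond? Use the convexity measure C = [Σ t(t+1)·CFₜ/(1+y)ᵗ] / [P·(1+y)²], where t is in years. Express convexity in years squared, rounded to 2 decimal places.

With y = 0.0725:
  t   CF        PV=CF/(1+0.0725)^t    t·PV        t(t+1)·PV
  1         0.25         0.2331         0.2331           0.4662
  2         0.25         0.2173         0.4347           1.3041
  3         0.25         0.2027         0.6080           2.4318
  4         0.25         0.1890         0.7558           3.7790
  5       100.25        70.6477       353.2384       2,119.4303
  Σ                     71.4897       355.2699       2,127.4114
P = 71.4897.
Convexity = Σ t(t+1)·PV / [P·(1+y)²] = 2,127.4114 / (71.4897 × 1.150256) = 25.87100.

25.87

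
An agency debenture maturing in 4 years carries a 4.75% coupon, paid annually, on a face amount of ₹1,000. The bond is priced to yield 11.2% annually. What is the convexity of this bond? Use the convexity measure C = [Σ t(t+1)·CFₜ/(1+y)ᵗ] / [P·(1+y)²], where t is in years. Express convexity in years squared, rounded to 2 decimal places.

14.58

With y = 0.112:
  t   CF        PV=CF/(1+0.112)^t    t·PV        t(t+1)·PV
  1        47.50        42.7158        42.7158          85.4317
  2        47.50        38.4135        76.8270         230.4811
  3        47.50        34.5445       103.6336         414.5343
  4     1,047.50       685.0699     2,740.2796      13,701.3979
  Σ                    800.7438     2,963.4560      14,431.8449
P = 800.7438.
Convexity = Σ t(t+1)·PV / [P·(1+y)²] = 14,431.8449 / (800.7438 × 1.236544) = 14.57534.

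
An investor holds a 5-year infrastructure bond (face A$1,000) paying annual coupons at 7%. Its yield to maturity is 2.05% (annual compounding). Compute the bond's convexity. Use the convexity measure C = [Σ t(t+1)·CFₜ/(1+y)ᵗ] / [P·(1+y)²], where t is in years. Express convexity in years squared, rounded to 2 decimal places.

With y = 0.0205:
  t   CF        PV=CF/(1+0.0205)^t    t·PV        t(t+1)·PV
  1        70.00        68.5938        68.5938         137.1877
  2        70.00        67.2159       134.4318         403.2954
  3        70.00        65.8657       197.5970         790.3879
  4        70.00        64.5425       258.1701       1,290.8507
  5     1,070.00       966.7601     4,833.8007      29,002.8040
  Σ                  1,232.9780     5,492.5934      31,624.5255
P = 1,232.9780.
Convexity = Σ t(t+1)·PV / [P·(1+y)²] = 31,624.5255 / (1,232.9780 × 1.041420) = 24.62877.

24.63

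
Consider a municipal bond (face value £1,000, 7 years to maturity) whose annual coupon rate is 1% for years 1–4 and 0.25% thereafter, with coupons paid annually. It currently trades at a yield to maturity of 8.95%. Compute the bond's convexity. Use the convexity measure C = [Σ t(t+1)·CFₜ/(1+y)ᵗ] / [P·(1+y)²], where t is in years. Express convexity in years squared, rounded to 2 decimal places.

With y = 0.0895:
  t   CF        PV=CF/(1+0.0895)^t    t·PV        t(t+1)·PV
  1        10.00         9.1785         9.1785          18.3570
  2        10.00         8.4245        16.8491          50.5472
  3        10.00         7.7325        23.1974          92.7897
  4        10.00         7.0973        28.3891         141.9453
  5         2.50         1.6286         8.1428          48.8568
  6         2.50         1.4948         8.9687          62.7807
  7     1,002.50       550.1660     3,851.1619      30,809.2954
  Σ                    585.7221     3,945.8874      31,224.5720
P = 585.7221.
Convexity = Σ t(t+1)·PV / [P·(1+y)²] = 31,224.5720 / (585.7221 × 1.187010) = 44.91076.

44.91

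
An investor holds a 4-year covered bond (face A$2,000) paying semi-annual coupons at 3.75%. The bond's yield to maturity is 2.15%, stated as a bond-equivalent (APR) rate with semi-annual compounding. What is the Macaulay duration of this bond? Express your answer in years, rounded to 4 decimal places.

Periodic yield y = 0.01075. Discount each cash flow and weight by its period:
  t   CF        PV=CF/(1+0.01075)^t    t·PV
  1        37.50        37.1012        37.1012
  2        37.50        36.7066        73.4131
  3        37.50        36.3162       108.9485
  4        37.50        35.9299       143.7197
  5        37.50        35.5478       177.7389
  6        37.50        35.1697       211.0183
  7        37.50        34.7957       243.5696
  8     2,037.50     1,870.4565    14,963.6522
  Σ                  2,122.0235    15,959.1614
Price P = Σ PV = 2,122.0235.
Macaulay duration = Σ(t·PV) / P = 15,959.1614 / 2,122.0235 = 7.52073 half-year periods.
In years: 7.52073 / 2 = 3.76036 years.

3.7604 years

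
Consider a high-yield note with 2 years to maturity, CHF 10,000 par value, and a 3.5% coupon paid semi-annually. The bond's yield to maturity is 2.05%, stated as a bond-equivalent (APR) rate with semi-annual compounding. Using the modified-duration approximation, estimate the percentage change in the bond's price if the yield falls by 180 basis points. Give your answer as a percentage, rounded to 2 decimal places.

Periodic yield y = 0.01025. Modified duration first:
  t   CF        PV=CF/(1+0.01025)^t    t·PV
  1       175.00       173.2244       173.2244
  2       175.00       171.4669       342.9338
  3       175.00       169.7272       509.1816
  4    10,175.00     9,768.2998    39,073.1993
  Σ                 10,282.7184    40,098.5392
P = 10,282.7184; D_Mac = 3.89960 half-year periods = 1.94980 yrs; D_mod = 1.94980/(1+0.01025) = 1.93002 yrs.
ΔP/P ≈ -D_mod · Δy = -1.93002 × (-0.018) = +0.034740 = +3.4740%.

+3.47%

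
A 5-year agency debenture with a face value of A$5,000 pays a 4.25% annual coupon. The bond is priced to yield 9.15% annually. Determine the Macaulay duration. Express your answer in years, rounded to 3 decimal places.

4.558 years

Periodic yield y = 0.0915. Discount each cash flow and weight by its year:
  t   CF        PV=CF/(1+0.0915)^t    t·PV
  1       212.50       194.6862       194.6862
  2       212.50       178.3657       356.7315
  3       212.50       163.4134       490.2403
  4       212.50       149.7145       598.8582
  5     5,212.50     3,364.5530    16,822.7648
  Σ                  4,050.7329    18,463.2809
Price P = Σ PV = 4,050.7329.
Macaulay duration = Σ(t·PV) / P = 18,463.2809 / 4,050.7329 = 4.55801 years.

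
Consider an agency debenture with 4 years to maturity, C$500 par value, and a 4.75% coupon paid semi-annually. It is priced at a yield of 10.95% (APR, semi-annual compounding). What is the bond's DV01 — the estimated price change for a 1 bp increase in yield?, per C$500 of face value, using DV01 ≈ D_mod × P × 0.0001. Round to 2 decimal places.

Periodic yield y = 0.05475.
  t   CF        PV=CF/(1+0.05475)^t    t·PV
  1       11.875        11.2586        11.2586
  2       11.875        10.6742        21.3484
  3       11.875        10.1201        30.3603
  4       11.875         9.5948        38.3792
  5       11.875         9.0967        45.4837
  6       11.875         8.6245        51.7473
  7       11.875         8.1769        57.2381
  8      511.875       334.1701     2,673.3612
  Σ                    401.7160     2,929.1767
P = 401.7160; D_Mac = 7.29166 half-year periods = 3.64583 yrs; D_mod = 3.45658 yrs.
DV01 ≈ 3.45658 × 401.7160 × 0.0001 = 0.138856.

C$0.14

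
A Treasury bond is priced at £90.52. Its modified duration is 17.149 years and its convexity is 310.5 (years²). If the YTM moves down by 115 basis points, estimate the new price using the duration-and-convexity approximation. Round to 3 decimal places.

£110.230

Duration effect: -D_mod·Δy = -17.149 × (-0.0115) = +0.1972135
Convexity effect: ½·C·(Δy)² = 0.5 × 310.5 × (-0.0115)² = +0.0205318125
ΔP/P ≈ +0.1972135 + 0.0205318125 = +0.2177453125
New price ≈ 90.52 × (1 + 0.2177453125) = 110.2303056875.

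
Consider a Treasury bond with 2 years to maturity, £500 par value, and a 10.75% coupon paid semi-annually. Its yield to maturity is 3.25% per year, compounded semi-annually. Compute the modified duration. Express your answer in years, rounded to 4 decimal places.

Periodic yield y = 0.01625. First find Macaulay duration:
  t   CF        PV=CF/(1+0.01625)^t    t·PV
  1       26.875        26.4453        26.4453
  2       26.875        26.0224        52.0448
  3       26.875        25.6063        76.8189
  4      526.875       493.9754     1,975.9018
  Σ                    572.0494     2,131.2107
P = 572.0494; Macaulay duration = 2,131.2107 / 572.0494 = 3.72557 half-year periods = 1.86279 years.
Modified duration = D_Mac / (1 + y) = 1.86279 / 1.01625 = 1.83300 years.

1.8330 years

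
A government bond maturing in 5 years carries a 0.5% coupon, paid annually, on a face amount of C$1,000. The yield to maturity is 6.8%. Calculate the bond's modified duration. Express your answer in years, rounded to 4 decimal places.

4.6261 years

Periodic yield y = 0.068. First find Macaulay duration:
  t   CF        PV=CF/(1+0.068)^t    t·PV
  1         5.00         4.6816         4.6816
  2         5.00         4.3836         8.7671
  3         5.00         4.1045        12.3134
  4         5.00         3.8431        15.3725
  5     1,005.00       723.2856     3,616.4278
  Σ                    740.2984     3,657.5625
P = 740.2984; Macaulay duration = 3,657.5625 / 740.2984 = 4.94066 years.
Modified duration = D_Mac / (1 + y) = 4.94066 / 1.068 = 4.62609 years.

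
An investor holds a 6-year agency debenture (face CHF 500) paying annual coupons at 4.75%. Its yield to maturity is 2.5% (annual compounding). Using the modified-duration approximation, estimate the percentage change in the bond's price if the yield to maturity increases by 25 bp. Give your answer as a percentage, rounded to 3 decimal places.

Periodic yield y = 0.025. Modified duration first:
  t   CF        PV=CF/(1+0.025)^t    t·PV
  1        23.75        23.1707        23.1707
  2        23.75        22.6056        45.2112
  3        23.75        22.0542        66.1627
  4        23.75        21.5163        86.0653
  5        23.75        20.9915       104.9577
  6       523.75       451.6280     2,709.7679
  Σ                    561.9664     3,035.3355
P = 561.9664; D_Mac = 5.40128 yrs; D_mod = 5.40128/(1+0.025) = 5.26954 yrs.
ΔP/P ≈ -D_mod · Δy = -5.26954 × (+0.0025) = -0.013174 = -1.3174%.

-1.317%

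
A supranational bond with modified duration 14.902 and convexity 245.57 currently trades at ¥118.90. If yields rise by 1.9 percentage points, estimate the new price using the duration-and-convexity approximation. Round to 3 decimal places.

¥90.505

Duration effect: -D_mod·Δy = -14.902 × (+0.019) = -0.283138
Convexity effect: ½·C·(Δy)² = 0.5 × 245.57 × (0.019)² = +0.044325385
ΔP/P ≈ -0.283138 + 0.044325385 = -0.238812615
New price ≈ 118.90 × (1 - 0.238812615) = 90.5051800765.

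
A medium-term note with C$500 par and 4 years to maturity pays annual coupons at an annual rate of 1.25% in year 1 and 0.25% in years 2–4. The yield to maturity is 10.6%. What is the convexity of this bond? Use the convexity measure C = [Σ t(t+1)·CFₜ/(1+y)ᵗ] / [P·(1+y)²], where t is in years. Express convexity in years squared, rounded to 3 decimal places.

16.056

With y = 0.106:
  t   CF        PV=CF/(1+0.106)^t    t·PV        t(t+1)·PV
  1         6.25         5.6510         5.6510          11.3020
  2         1.25         1.0219         2.0438           6.1313
  3         1.25         0.9239         2.7718          11.0873
  4       501.25       334.9916     1,339.9663       6,699.8314
  Σ                    342.5884     1,350.4329       6,728.3520
P = 342.5884.
Convexity = Σ t(t+1)·PV / [P·(1+y)²] = 6,728.3520 / (342.5884 × 1.223236) = 16.05557.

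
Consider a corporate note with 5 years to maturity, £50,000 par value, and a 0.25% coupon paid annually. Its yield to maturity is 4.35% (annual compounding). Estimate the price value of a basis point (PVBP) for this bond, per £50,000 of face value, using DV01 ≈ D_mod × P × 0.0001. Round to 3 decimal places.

£19.517

Periodic yield y = 0.0435.
  t   CF        PV=CF/(1+0.0435)^t    t·PV
  1       125.00       119.7892       119.7892
  2       125.00       114.7956       229.5911
  3       125.00       110.0101       330.0304
  4       125.00       105.4242       421.6967
  5    50,125.00    40,512.7868   202,563.9340
  Σ                 40,962.8058   203,665.0414
P = 40,962.8058; D_Mac = 4.97195 yrs; D_mod = 4.76469 yrs.
DV01 ≈ 4.76469 × 40,962.8058 × 0.0001 = 19.517493.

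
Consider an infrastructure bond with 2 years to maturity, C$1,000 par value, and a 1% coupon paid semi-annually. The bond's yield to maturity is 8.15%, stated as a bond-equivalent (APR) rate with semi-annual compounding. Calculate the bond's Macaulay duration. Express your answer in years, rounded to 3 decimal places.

1.984 years

Periodic yield y = 0.04075. Discount each cash flow and weight by its period:
  t   CF        PV=CF/(1+0.04075)^t    t·PV
  1         5.00         4.8042         4.8042
  2         5.00         4.6161         9.2322
  3         5.00         4.4354        13.3061
  4     1,005.00       856.6046     3,426.4183
  Σ                    870.4603     3,453.7609
Price P = Σ PV = 870.4603.
Macaulay duration = Σ(t·PV) / P = 3,453.7609 / 870.4603 = 3.96774 half-year periods.
In years: 3.96774 / 2 = 1.98387 years.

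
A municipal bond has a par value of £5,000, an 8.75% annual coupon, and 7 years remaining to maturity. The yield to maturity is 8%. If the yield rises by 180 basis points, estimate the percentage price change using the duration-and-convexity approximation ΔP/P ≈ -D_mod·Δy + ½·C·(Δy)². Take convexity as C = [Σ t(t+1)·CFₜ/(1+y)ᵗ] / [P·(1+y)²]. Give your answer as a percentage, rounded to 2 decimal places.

-8.68%

With y = 0.08:
  t   CF        PV=CF/(1+0.08)^t    t·PV        t(t+1)·PV
  1       437.50       405.0926       405.0926         810.1852
  2       437.50       375.0857       750.1715       2,250.5144
  3       437.50       347.3016     1,041.9048       4,167.6193
  4       437.50       321.5756     1,286.3022       6,431.5112
  5       437.50       297.7551     1,488.7757       8,932.6545
  6       437.50       275.6992     1,654.1953      11,579.3669
  7     5,437.50     3,172.7290    22,209.1032     177,672.8254
  Σ                  5,195.2389    28,835.5453     211,844.6768
P = 5,195.2389; D_Mac = 5.55038 yrs; D_mod = 5.13924 yrs; C = 34.95944.
Duration effect: -5.13924 × (+0.018) = -0.092506
Convexity effect: 0.5 × 34.95944 × (0.018)² = +0.0056634
ΔP/P ≈ -0.092506 + 0.0056634 = -0.086843 = -8.6843%.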